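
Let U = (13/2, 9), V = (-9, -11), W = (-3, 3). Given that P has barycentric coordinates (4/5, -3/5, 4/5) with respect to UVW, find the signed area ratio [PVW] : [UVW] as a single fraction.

4/5

The signed ratio [PVW]/[UVW] equals the barycentric coordinate of P at vertex U, which is 4/5.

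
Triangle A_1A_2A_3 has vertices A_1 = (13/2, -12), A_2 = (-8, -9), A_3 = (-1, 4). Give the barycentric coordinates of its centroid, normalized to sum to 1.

(1/3, 1/3, 1/3)

The centroid is the average of the vertices, so each weight is 1/3.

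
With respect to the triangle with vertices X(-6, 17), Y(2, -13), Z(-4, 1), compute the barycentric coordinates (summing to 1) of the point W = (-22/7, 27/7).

(3/7, 2/7, 2/7)

Signed area of the reference triangle: [XYZ] = ½·((-6)·(-13−1) + 2·(1−17) + (-4)·(17−(-13))) = ½·(84 − 32 − 120) = -34.
[WYZ] = ½·((-22/7)·(-13−1) + 2·(1−(27/7)) + (-4)·(27/7−(-13))) = ½·(44 − 40/7 − 472/7) = -102/7, so the X-coordinate is (-102/7)/(-34) = 3/7.
[XWZ] = ½·((-6)·(27/7−1) + (-22/7)·(1−17) + (-4)·(17−(27/7))) = ½·(-120/7 + 352/7 − 368/7) = -68/7, so the Y-coordinate is 2/7.
[XYW] = ½·((-6)·(-13−(27/7)) + 2·(27/7−17) + (-22/7)·(17−(-13))) = ½·(708/7 − 184/7 − 660/7) = -68/7, so the Z-coordinate is 2/7.
Check: 3/7 + 2/7 + 2/7 = 1.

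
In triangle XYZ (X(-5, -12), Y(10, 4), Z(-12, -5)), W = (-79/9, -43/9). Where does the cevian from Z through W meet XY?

Barycentric coordinates of W with respect to XYZ: (1/9, 1/9, 7/9).
On side XY the Z-coordinate is zero; dropping W's Z-weight 7/9 and renormalizing the remaining 1/9 : 1/9 gives weights 1/2, 1/2 on X, Y.
V = (1/2)·(-5, -12) + (1/2)·(10, 4) = (5/2, -4).

(5/2, -4)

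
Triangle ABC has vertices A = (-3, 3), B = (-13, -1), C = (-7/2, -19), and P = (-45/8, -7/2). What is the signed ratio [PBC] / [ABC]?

[ABC] = ½·((-3)·(-1−(-19)) + (-13)·(-19−3) + (-7/2)·(3−(-1))) = ½·(-54 + 286 − 14) = 109.
[PBC] = ½·((-45/8)·(-1−(-19)) + (-13)·(-19−(-7/2)) + (-7/2)·(-7/2−(-1))) = ½·(-405/4 + 403/2 + 35/4) = 109/2, so the ratio is (109/2)/109 = 1/2.

1/2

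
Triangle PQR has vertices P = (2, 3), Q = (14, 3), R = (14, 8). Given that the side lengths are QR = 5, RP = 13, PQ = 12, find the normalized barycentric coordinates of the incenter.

The incenter has barycentric coordinates proportional to the opposite side lengths: (5 : 13 : 12).
Normalizing by 5+13+12 = 30 gives (1/6, 13/30, 2/5).

(1/6, 13/30, 2/5)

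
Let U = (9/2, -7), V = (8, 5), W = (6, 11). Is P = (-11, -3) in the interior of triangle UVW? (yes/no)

Barycentric coordinates of P: (26/9, -19/3, 40/9).
The three coordinates are positive, negative, positive; a point is interior exactly when all three are positive.

no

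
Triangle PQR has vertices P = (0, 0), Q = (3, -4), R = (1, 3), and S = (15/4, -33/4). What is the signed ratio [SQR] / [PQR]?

[PQR] = ½·(0·(-4−3) + 3·(3−0) + 1·(0−(-4))) = ½·(0 + 9 + 4) = 13/2.
[SQR] = ½·((15/4)·(-4−3) + 3·(3−(-33/4)) + 1·(-33/4−(-4))) = ½·(-105/4 + 135/4 − 17/4) = 13/8, so the ratio is (13/8)/(13/2) = 1/4.

1/4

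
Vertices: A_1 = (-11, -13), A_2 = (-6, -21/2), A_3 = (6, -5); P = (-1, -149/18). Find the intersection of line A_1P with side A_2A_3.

(4, -71/12)

Barycentric coordinates of P with respect to A_1A_2A_3: (1/3, 1/9, 5/9).
On side A_2A_3 the A_1-coordinate is zero; dropping P's A_1-weight 1/3 and renormalizing the remaining 1/9 : 5/9 gives weights 1/6, 5/6 on A_2, A_3.
Q = (1/6)·(-6, -21/2) + (5/6)·(6, -5) = (4, -71/12).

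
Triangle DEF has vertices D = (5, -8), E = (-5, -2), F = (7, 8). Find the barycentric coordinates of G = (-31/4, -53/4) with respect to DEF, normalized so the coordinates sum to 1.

Signed area of the reference triangle: [DEF] = ½·(5·(-2−8) + (-5)·(8−(-8)) + 7·(-8−(-2))) = ½·(-50 − 80 − 42) = -86.
[GEF] = ½·((-31/4)·(-2−8) + (-5)·(8−(-53/4)) + 7·(-53/4−(-2))) = ½·(155/2 − 425/4 − 315/4) = -215/4, so the D-coordinate is (-215/4)/(-86) = 5/8.
[DGF] = ½·(5·(-53/4−8) + (-31/4)·(8−(-8)) + 7·(-8−(-53/4))) = ½·(-425/4 − 124 + 147/4) = -387/4, so the E-coordinate is 9/8.
[DEG] = ½·(5·(-2−(-53/4)) + (-5)·(-53/4−(-8)) + (-31/4)·(-8−(-2))) = ½·(225/4 + 105/4 + 93/2) = 129/2, so the F-coordinate is -3/4.
Check: 5/8 + 9/8 − 3/4 = 1.

(5/8, 9/8, -3/4)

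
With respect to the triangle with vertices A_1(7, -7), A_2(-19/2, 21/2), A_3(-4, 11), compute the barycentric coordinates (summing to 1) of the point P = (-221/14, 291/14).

(-4/7, 1, 4/7)

Signed area of the reference triangle: [A_1A_2A_3] = ½·(7·(21/2−11) + (-19/2)·(11−(-7)) + (-4)·(-7−(21/2))) = ½·(-7/2 − 171 + 70) = -209/4.
[PA_2A_3] = ½·((-221/14)·(21/2−11) + (-19/2)·(11−(291/14)) + (-4)·(291/14−(21/2))) = ½·(221/28 + 2603/28 − 288/7) = 209/7, so the A_1-coordinate is (209/7)/(-209/4) = -4/7.
[A_1PA_3] = ½·(7·(291/14−11) + (-221/14)·(11−(-7)) + (-4)·(-7−(291/14))) = ½·(137/2 − 1989/7 + 778/7) = -209/4, so the A_2-coordinate is 1.
[A_1A_2P] = ½·(7·(21/2−(291/14)) + (-19/2)·(291/14−(-7)) + (-221/14)·(-7−(21/2))) = ½·(-72 − 7391/28 + 1105/4) = -209/7, so the A_3-coordinate is 4/7.
Check: -4/7 + 1 + 4/7 = 1.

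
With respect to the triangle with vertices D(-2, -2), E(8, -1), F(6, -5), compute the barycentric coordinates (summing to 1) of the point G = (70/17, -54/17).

(5/17, 4/17, 8/17)

Signed area of the reference triangle: [DEF] = ½·((-2)·(-1−(-5)) + 8·(-5−(-2)) + 6·(-2−(-1))) = ½·(-8 − 24 − 6) = -19.
[GEF] = ½·((70/17)·(-1−(-5)) + 8·(-5−(-54/17)) + 6·(-54/17−(-1))) = ½·(280/17 − 248/17 − 222/17) = -95/17, so the D-coordinate is (-95/17)/(-19) = 5/17.
[DGF] = ½·((-2)·(-54/17−(-5)) + (70/17)·(-5−(-2)) + 6·(-2−(-54/17))) = ½·(-62/17 − 210/17 + 120/17) = -76/17, so the E-coordinate is 4/17.
[DEG] = ½·((-2)·(-1−(-54/17)) + 8·(-54/17−(-2)) + (70/17)·(-2−(-1))) = ½·(-74/17 − 160/17 − 70/17) = -152/17, so the F-coordinate is 8/17.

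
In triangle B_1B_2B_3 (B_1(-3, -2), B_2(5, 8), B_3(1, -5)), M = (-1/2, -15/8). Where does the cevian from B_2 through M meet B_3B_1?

Barycentric coordinates of M with respect to B_1B_2B_3: (1/2, 1/8, 3/8).
On side B_3B_1 the B_2-coordinate is zero; dropping M's B_2-weight 1/8 and renormalizing the remaining 3/8 : 1/2 gives weights 3/7, 4/7 on B_3, B_1.
N = (3/7)·(1, -5) + (4/7)·(-3, -2) = (-9/7, -23/7).

(-9/7, -23/7)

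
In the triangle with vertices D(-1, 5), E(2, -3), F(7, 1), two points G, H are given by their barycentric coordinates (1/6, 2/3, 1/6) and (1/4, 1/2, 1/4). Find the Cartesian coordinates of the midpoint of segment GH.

(29/12, -1/2)

Barycentric coordinates of the midpoint are the average: (5/24, 7/12, 5/24).
Converting: (5/24)·D + (7/12)·E + (5/24)·F = (29/12, -1/2).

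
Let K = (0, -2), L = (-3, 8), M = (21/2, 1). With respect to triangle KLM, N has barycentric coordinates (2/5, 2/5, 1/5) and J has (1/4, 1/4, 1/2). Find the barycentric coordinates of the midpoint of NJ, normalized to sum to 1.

Since both coordinate triples sum to 1, the midpoint's barycentrics are the componentwise average.
(2/5+1/4)/2 = 13/40; similarly 13/40 and 7/20.

(13/40, 13/40, 7/20)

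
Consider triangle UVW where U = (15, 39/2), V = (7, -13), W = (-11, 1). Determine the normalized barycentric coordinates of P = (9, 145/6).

Signed area of the reference triangle: [UVW] = ½·(15·(-13−1) + 7·(1−(39/2)) + (-11)·(39/2−(-13))) = ½·(-210 − 259/2 − 715/2) = -697/2.
[PVW] = ½·(9·(-13−1) + 7·(1−(145/6)) + (-11)·(145/6−(-13))) = ½·(-126 − 973/6 − 2453/6) = -697/2, so the U-coordinate is (-697/2)/(-697/2) = 1.
[UPW] = ½·(15·(145/6−1) + 9·(1−(39/2)) + (-11)·(39/2−(145/6))) = ½·(695/2 − 333/2 + 154/3) = 697/6, so the V-coordinate is -1/3.
[UVP] = ½·(15·(-13−(145/6)) + 7·(145/6−(39/2)) + 9·(39/2−(-13))) = ½·(-1115/2 + 98/3 + 585/2) = -697/6, so the W-coordinate is 1/3.

(1, -1/3, 1/3)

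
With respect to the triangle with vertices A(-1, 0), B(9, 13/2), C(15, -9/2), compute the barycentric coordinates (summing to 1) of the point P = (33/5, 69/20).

(3/10, 3/5, 1/10)

Signed area of the reference triangle: [ABC] = ½·((-1)·(13/2−(-9/2)) + 9·(-9/2−0) + 15·(0−(13/2))) = ½·(-11 − 81/2 − 195/2) = -149/2.
[PBC] = ½·((33/5)·(13/2−(-9/2)) + 9·(-9/2−(69/20)) + 15·(69/20−(13/2))) = ½·(363/5 − 1431/20 − 183/4) = -447/20, so the A-coordinate is (-447/20)/(-149/2) = 3/10.
[APC] = ½·((-1)·(69/20−(-9/2)) + (33/5)·(-9/2−0) + 15·(0−(69/20))) = ½·(-159/20 − 297/10 − 207/4) = -447/10, so the B-coordinate is 3/5.
[ABP] = ½·((-1)·(13/2−(69/20)) + 9·(69/20−0) + (33/5)·(0−(13/2))) = ½·(-61/20 + 621/20 − 429/10) = -149/20, so the C-coordinate is 1/10.
Check: 3/10 + 3/5 + 1/10 = 1.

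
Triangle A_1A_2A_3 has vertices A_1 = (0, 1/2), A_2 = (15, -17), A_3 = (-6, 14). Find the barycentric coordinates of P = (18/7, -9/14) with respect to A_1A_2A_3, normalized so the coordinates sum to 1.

(3/7, 2/7, 2/7)

Signed area of the reference triangle: [A_1A_2A_3] = ½·(0·(-17−14) + 15·(14−(1/2)) + (-6)·(1/2−(-17))) = ½·(0 + 405/2 − 105) = 195/4.
[PA_2A_3] = ½·((18/7)·(-17−14) + 15·(14−(-9/14)) + (-6)·(-9/14−(-17))) = ½·(-558/7 + 3075/14 − 687/7) = 585/28, so the A_1-coordinate is (585/28)/(195/4) = 3/7.
[A_1PA_3] = ½·(0·(-9/14−14) + (18/7)·(14−(1/2)) + (-6)·(1/2−(-9/14))) = ½·(0 + 243/7 − 48/7) = 195/14, so the A_2-coordinate is 2/7.
[A_1A_2P] = ½·(0·(-17−(-9/14)) + 15·(-9/14−(1/2)) + (18/7)·(1/2−(-17))) = ½·(0 − 120/7 + 45) = 195/14, so the A_3-coordinate is 2/7.
Check: 3/7 + 2/7 + 2/7 = 1.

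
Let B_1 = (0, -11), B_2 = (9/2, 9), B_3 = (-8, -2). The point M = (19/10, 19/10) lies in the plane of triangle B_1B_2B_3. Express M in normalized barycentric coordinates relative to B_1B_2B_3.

(3/10, 3/5, 1/10)

Signed area of the reference triangle: [B_1B_2B_3] = ½·(0·(9−(-2)) + (9/2)·(-2−(-11)) + (-8)·(-11−9)) = ½·(0 + 81/2 + 160) = 401/4.
[MB_2B_3] = ½·((19/10)·(9−(-2)) + (9/2)·(-2−(19/10)) + (-8)·(19/10−9)) = ½·(209/10 − 351/20 + 284/5) = 1203/40, so the B_1-coordinate is (1203/40)/(401/4) = 3/10.
[B_1MB_3] = ½·(0·(19/10−(-2)) + (19/10)·(-2−(-11)) + (-8)·(-11−(19/10))) = ½·(0 + 171/10 + 516/5) = 1203/20, so the B_2-coordinate is 3/5.
[B_1B_2M] = ½·(0·(9−(19/10)) + (9/2)·(19/10−(-11)) + (19/10)·(-11−9)) = ½·(0 + 1161/20 − 38) = 401/40, so the B_3-coordinate is 1/10.
Check: 3/10 + 3/5 + 1/10 = 1.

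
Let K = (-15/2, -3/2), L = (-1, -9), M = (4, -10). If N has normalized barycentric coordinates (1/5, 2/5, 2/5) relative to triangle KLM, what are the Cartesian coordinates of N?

N = (1/5)·K + (2/5)·L + (2/5)·M.
x-coordinate: (1/5)·(-15/2) + (2/5)·(-1) + (2/5)·4 = -3/10.
y-coordinate: (1/5)·(-3/2) + (2/5)·(-9) + (2/5)·(-10) = -79/10.

(-3/10, -79/10)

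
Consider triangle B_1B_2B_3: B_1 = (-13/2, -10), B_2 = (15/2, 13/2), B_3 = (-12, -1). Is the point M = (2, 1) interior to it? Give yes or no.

yes

Barycentric coordinates of M: (88/289, 548/867, 55/867).
The three coordinates are positive, positive, positive; a point is interior exactly when all three are positive.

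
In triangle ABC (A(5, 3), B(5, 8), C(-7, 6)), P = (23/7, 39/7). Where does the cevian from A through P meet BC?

(2, 15/2)

Barycentric coordinates of P with respect to ABC: (3/7, 3/7, 1/7).
On side BC the A-coordinate is zero; dropping P's A-weight 3/7 and renormalizing the remaining 3/7 : 1/7 gives weights 3/4, 1/4 on B, C.
Q = (3/4)·(5, 8) + (1/4)·(-7, 6) = (2, 15/2).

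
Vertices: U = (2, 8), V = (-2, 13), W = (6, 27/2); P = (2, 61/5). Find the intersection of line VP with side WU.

(14/3, 35/3)

Barycentric coordinates of P with respect to UVW: (1/5, 2/5, 2/5).
On side WU the V-coordinate is zero; dropping P's V-weight 2/5 and renormalizing the remaining 2/5 : 1/5 gives weights 2/3, 1/3 on W, U.
Q = (2/3)·(6, 27/2) + (1/3)·(2, 8) = (14/3, 35/3).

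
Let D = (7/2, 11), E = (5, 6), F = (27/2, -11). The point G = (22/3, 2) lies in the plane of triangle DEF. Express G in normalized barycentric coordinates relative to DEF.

(1/3, 1/3, 1/3)

Signed area of the reference triangle: [DEF] = ½·((7/2)·(6−(-11)) + 5·(-11−11) + (27/2)·(11−6)) = ½·(119/2 − 110 + 135/2) = 17/2.
[GEF] = ½·((22/3)·(6−(-11)) + 5·(-11−2) + (27/2)·(2−6)) = ½·(374/3 − 65 − 54) = 17/6, so the D-coordinate is (17/6)/(17/2) = 1/3.
[DGF] = ½·((7/2)·(2−(-11)) + (22/3)·(-11−11) + (27/2)·(11−2)) = ½·(91/2 − 484/3 + 243/2) = 17/6, so the E-coordinate is 1/3.
[DEG] = ½·((7/2)·(6−2) + 5·(2−11) + (22/3)·(11−6)) = ½·(14 − 45 + 110/3) = 17/6, so the F-coordinate is 1/3.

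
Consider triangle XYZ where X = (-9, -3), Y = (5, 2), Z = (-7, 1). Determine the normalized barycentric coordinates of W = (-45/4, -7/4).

(5/8, -1/4, 5/8)

Signed area of the reference triangle: [XYZ] = ½·((-9)·(2−1) + 5·(1−(-3)) + (-7)·(-3−2)) = ½·(-9 + 20 + 35) = 23.
[WYZ] = ½·((-45/4)·(2−1) + 5·(1−(-7/4)) + (-7)·(-7/4−2)) = ½·(-45/4 + 55/4 + 105/4) = 115/8, so the X-coordinate is (115/8)/23 = 5/8.
[XWZ] = ½·((-9)·(-7/4−1) + (-45/4)·(1−(-3)) + (-7)·(-3−(-7/4))) = ½·(99/4 − 45 + 35/4) = -23/4, so the Y-coordinate is -1/4.
[XYW] = ½·((-9)·(2−(-7/4)) + 5·(-7/4−(-3)) + (-45/4)·(-3−2)) = ½·(-135/4 + 25/4 + 225/4) = 115/8, so the Z-coordinate is 5/8.
Check: 5/8 − 1/4 + 5/8 = 1.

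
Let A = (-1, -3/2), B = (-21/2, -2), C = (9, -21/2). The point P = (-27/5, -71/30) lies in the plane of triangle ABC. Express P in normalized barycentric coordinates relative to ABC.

Signed area of the reference triangle: [ABC] = ½·((-1)·(-2−(-21/2)) + (-21/2)·(-21/2−(-3/2)) + 9·(-3/2−(-2))) = ½·(-17/2 + 189/2 + 9/2) = 181/4.
[PBC] = ½·((-27/5)·(-2−(-21/2)) + (-21/2)·(-21/2−(-71/30)) + 9·(-71/30−(-2))) = ½·(-459/10 + 427/5 − 33/10) = 181/10, so the A-coordinate is (181/10)/(181/4) = 2/5.
[APC] = ½·((-1)·(-71/30−(-21/2)) + (-27/5)·(-21/2−(-3/2)) + 9·(-3/2−(-71/30))) = ½·(-122/15 + 243/5 + 39/5) = 362/15, so the B-coordinate is 8/15.
[ABP] = ½·((-1)·(-2−(-71/30)) + (-21/2)·(-71/30−(-3/2)) + (-27/5)·(-3/2−(-2))) = ½·(-11/30 + 91/10 − 27/10) = 181/60, so the C-coordinate is 1/15.

(2/5, 8/15, 1/15)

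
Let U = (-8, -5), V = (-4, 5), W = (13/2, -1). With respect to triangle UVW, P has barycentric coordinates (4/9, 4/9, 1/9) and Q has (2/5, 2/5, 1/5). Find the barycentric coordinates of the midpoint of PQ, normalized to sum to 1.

(19/45, 19/45, 7/45)

Since both coordinate triples sum to 1, the midpoint's barycentrics are the componentwise average.
(4/9+2/5)/2 = 19/45; similarly 19/45 and 7/45.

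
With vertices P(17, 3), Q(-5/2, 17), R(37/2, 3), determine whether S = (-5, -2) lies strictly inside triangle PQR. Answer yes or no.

no

Barycentric coordinates of S: (62/3, -5/14, -811/42).
The three coordinates are positive, negative, negative; a point is interior exactly when all three are positive.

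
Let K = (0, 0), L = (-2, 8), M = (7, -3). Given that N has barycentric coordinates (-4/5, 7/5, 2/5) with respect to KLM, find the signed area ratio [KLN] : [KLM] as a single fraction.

The signed ratio [KLN]/[KLM] equals the barycentric coordinate of N at vertex M, which is 2/5.

2/5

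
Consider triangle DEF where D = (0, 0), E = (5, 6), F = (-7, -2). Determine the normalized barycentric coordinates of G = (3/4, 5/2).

(1/4, 1/2, 1/4)

Signed area of the reference triangle: [DEF] = ½·(0·(6−(-2)) + 5·(-2−0) + (-7)·(0−6)) = ½·(0 − 10 + 42) = 16.
[GEF] = ½·((3/4)·(6−(-2)) + 5·(-2−(5/2)) + (-7)·(5/2−6)) = ½·(6 − 45/2 + 49/2) = 4, so the D-coordinate is 4/16 = 1/4.
[DGF] = ½·(0·(5/2−(-2)) + (3/4)·(-2−0) + (-7)·(0−(5/2))) = ½·(0 − 3/2 + 35/2) = 8, so the E-coordinate is 1/2.
[DEG] = ½·(0·(6−(5/2)) + 5·(5/2−0) + (3/4)·(0−6)) = ½·(0 + 25/2 − 9/2) = 4, so the F-coordinate is 1/4.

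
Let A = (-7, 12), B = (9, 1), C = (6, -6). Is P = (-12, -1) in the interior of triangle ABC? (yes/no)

no

Barycentric coordinates of P: (141/145, -259/145, 263/145).
The three coordinates are positive, negative, positive; a point is interior exactly when all three are positive.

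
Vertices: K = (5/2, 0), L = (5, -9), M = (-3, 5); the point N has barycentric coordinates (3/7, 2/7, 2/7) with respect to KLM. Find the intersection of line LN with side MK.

Line LN meets MK where the L-coordinate vanishes; zeroing N's L-weight and renormalizing leaves M, K-weights 2/7 : 3/7 → (2/5, 3/5).
So J = (2/5)·M + (3/5)·K = (3/10, 2).

(3/10, 2)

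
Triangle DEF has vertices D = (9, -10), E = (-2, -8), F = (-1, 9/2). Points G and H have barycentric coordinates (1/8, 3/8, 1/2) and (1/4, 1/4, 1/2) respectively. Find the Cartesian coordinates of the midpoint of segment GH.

(9/16, -17/8)

Barycentric coordinates of the midpoint are the average: (3/16, 5/16, 1/2).
Converting: (3/16)·D + (5/16)·E + (1/2)·F = (9/16, -17/8).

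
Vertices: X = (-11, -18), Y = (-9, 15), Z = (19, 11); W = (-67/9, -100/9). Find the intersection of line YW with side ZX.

Barycentric coordinates of W with respect to XYZ: (7/9, 1/9, 1/9).
On side ZX the Y-coordinate is zero; dropping W's Y-weight 1/9 and renormalizing the remaining 1/9 : 7/9 gives weights 1/8, 7/8 on Z, X.
V = (1/8)·(19, 11) + (7/8)·(-11, -18) = (-29/4, -115/8).

(-29/4, -115/8)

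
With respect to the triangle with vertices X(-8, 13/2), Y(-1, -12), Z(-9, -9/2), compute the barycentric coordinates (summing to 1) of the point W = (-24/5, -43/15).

(7/15, 7/15, 1/15)

Signed area of the reference triangle: [XYZ] = ½·((-8)·(-12−(-9/2)) + (-1)·(-9/2−(13/2)) + (-9)·(13/2−(-12))) = ½·(60 + 11 − 333/2) = -191/4.
[WYZ] = ½·((-24/5)·(-12−(-9/2)) + (-1)·(-9/2−(-43/15)) + (-9)·(-43/15−(-12))) = ½·(36 + 49/30 − 411/5) = -1337/60, so the X-coordinate is (-1337/60)/(-191/4) = 7/15.
[XWZ] = ½·((-8)·(-43/15−(-9/2)) + (-24/5)·(-9/2−(13/2)) + (-9)·(13/2−(-43/15))) = ½·(-196/15 + 264/5 − 843/10) = -1337/60, so the Y-coordinate is 7/15.
[XYW] = ½·((-8)·(-12−(-43/15)) + (-1)·(-43/15−(13/2)) + (-24/5)·(13/2−(-12))) = ½·(1096/15 + 281/30 − 444/5) = -191/60, so the Z-coordinate is 1/15.
Check: 7/15 + 7/15 + 1/15 = 1.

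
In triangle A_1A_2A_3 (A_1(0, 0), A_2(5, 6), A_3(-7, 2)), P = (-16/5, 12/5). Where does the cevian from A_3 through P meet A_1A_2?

Barycentric coordinates of P with respect to A_1A_2A_3: (1/5, 1/5, 3/5).
On side A_1A_2 the A_3-coordinate is zero; dropping P's A_3-weight 3/5 and renormalizing the remaining 1/5 : 1/5 gives weights 1/2, 1/2 on A_1, A_2.
Q = (1/2)·(0, 0) + (1/2)·(5, 6) = (5/2, 3).

(5/2, 3)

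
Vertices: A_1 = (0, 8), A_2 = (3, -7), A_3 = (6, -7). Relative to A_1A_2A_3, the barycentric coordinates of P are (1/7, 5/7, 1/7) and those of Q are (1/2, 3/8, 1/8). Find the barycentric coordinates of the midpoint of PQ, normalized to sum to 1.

Since both coordinate triples sum to 1, the midpoint's barycentrics are the componentwise average.
(1/7+1/2)/2 = 9/28; similarly 61/112 and 15/112.

(9/28, 61/112, 15/112)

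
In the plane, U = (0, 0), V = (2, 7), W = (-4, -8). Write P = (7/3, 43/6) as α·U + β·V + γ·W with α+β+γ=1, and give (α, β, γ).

Signed area of the reference triangle: [UVW] = ½·(0·(7−(-8)) + 2·(-8−0) + (-4)·(0−7)) = ½·(0 − 16 + 28) = 6.
[PVW] = ½·((7/3)·(7−(-8)) + 2·(-8−(43/6)) + (-4)·(43/6−7)) = ½·(35 − 91/3 − 2/3) = 2, so the U-coordinate is 2/6 = 1/3.
[UPW] = ½·(0·(43/6−(-8)) + (7/3)·(-8−0) + (-4)·(0−(43/6))) = ½·(0 − 56/3 + 86/3) = 5, so the V-coordinate is 5/6.
[UVP] = ½·(0·(7−(43/6)) + 2·(43/6−0) + (7/3)·(0−7)) = ½·(0 + 43/3 − 49/3) = -1, so the W-coordinate is -1/6.
Check: 1/3 + 5/6 − 1/6 = 1.

(1/3, 5/6, -1/6)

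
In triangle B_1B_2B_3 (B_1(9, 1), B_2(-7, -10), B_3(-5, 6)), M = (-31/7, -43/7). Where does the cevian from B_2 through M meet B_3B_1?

Barycentric coordinates of M with respect to B_1B_2B_3: (1/7, 5/7, 1/7).
On side B_3B_1 the B_2-coordinate is zero; dropping M's B_2-weight 5/7 and renormalizing the remaining 1/7 : 1/7 gives weights 1/2, 1/2 on B_3, B_1.
N = (1/2)·(-5, 6) + (1/2)·(9, 1) = (2, 7/2).

(2, 7/2)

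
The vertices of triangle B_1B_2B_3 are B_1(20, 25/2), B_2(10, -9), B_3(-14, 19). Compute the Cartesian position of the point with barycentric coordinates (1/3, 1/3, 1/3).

(16/3, 15/2)

M = (1/3)·B_1 + (1/3)·B_2 + (1/3)·B_3.
x-coordinate: (1/3)·20 + (1/3)·10 + (1/3)·(-14) = 16/3.
y-coordinate: (1/3)·(25/2) + (1/3)·(-9) + (1/3)·19 = 15/2.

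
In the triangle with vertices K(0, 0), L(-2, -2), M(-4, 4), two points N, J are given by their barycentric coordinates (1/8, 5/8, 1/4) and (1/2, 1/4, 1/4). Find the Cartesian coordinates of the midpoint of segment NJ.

(-15/8, 1/8)

Barycentric coordinates of the midpoint are the average: (5/16, 7/16, 1/4).
Converting: (5/16)·K + (7/16)·L + (1/4)·M = (-15/8, 1/8).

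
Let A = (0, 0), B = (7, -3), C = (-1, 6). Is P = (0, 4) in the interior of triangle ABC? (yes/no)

Barycentric coordinates of P: (7/39, 4/39, 28/39).
The three coordinates are positive, positive, positive; a point is interior exactly when all three are positive.

yes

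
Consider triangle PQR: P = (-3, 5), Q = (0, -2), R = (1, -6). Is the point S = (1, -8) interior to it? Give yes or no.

no

Barycentric coordinates of S: (2/5, -8/5, 11/5).
The three coordinates are positive, negative, positive; a point is interior exactly when all three are positive.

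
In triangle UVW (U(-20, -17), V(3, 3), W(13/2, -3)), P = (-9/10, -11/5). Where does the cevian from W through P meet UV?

(-11/4, -2)

Barycentric coordinates of P with respect to UVW: (1/5, 3/5, 1/5).
On side UV the W-coordinate is zero; dropping P's W-weight 1/5 and renormalizing the remaining 1/5 : 3/5 gives weights 1/4, 3/4 on U, V.
Q = (1/4)·(-20, -17) + (3/4)·(3, 3) = (-11/4, -2).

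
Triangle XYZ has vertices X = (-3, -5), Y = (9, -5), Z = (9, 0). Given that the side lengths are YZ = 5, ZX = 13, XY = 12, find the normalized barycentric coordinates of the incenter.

(1/6, 13/30, 2/5)

The incenter has barycentric coordinates proportional to the opposite side lengths: (5 : 13 : 12).
Normalizing by 5+13+12 = 30 gives (1/6, 13/30, 2/5).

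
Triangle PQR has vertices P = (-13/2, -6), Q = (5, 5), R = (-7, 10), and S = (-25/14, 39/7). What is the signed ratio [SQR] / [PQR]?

1/7

[PQR] = ½·((-13/2)·(5−10) + 5·(10−(-6)) + (-7)·(-6−5)) = ½·(65/2 + 80 + 77) = 379/4.
[SQR] = ½·((-25/14)·(5−10) + 5·(10−(39/7)) + (-7)·(39/7−5)) = ½·(125/14 + 155/7 − 4) = 379/28, so the ratio is (379/28)/(379/4) = 1/7.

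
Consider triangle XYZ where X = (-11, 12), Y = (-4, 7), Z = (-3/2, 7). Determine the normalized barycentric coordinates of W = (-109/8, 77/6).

Signed area of the reference triangle: [XYZ] = ½·((-11)·(7−7) + (-4)·(7−12) + (-3/2)·(12−7)) = ½·(0 + 20 − 15/2) = 25/4.
[WYZ] = ½·((-109/8)·(7−7) + (-4)·(7−(77/6)) + (-3/2)·(77/6−7)) = ½·(0 + 70/3 − 35/4) = 175/24, so the X-coordinate is (175/24)/(25/4) = 7/6.
[XWZ] = ½·((-11)·(77/6−7) + (-109/8)·(7−12) + (-3/2)·(12−(77/6))) = ½·(-385/6 + 545/8 + 5/4) = 125/48, so the Y-coordinate is 5/12.
[XYW] = ½·((-11)·(7−(77/6)) + (-4)·(77/6−12) + (-109/8)·(12−7)) = ½·(385/6 − 10/3 − 545/8) = -175/48, so the Z-coordinate is -7/12.
Check: 7/6 + 5/12 − 7/12 = 1.

(7/6, 5/12, -7/12)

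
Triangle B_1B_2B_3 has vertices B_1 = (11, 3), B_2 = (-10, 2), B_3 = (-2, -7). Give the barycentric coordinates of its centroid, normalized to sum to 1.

The centroid is the average of the vertices, so each weight is 1/3.

(1/3, 1/3, 1/3)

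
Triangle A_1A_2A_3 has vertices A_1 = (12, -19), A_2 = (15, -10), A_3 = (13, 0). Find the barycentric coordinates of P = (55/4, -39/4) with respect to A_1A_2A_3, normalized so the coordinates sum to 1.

(1/4, 1/2, 1/4)

Signed area of the reference triangle: [A_1A_2A_3] = ½·(12·(-10−0) + 15·(0−(-19)) + 13·(-19−(-10))) = ½·(-120 + 285 − 117) = 24.
[PA_2A_3] = ½·((55/4)·(-10−0) + 15·(0−(-39/4)) + 13·(-39/4−(-10))) = ½·(-275/2 + 585/4 + 13/4) = 6, so the A_1-coordinate is 6/24 = 1/4.
[A_1PA_3] = ½·(12·(-39/4−0) + (55/4)·(0−(-19)) + 13·(-19−(-39/4))) = ½·(-117 + 1045/4 − 481/4) = 12, so the A_2-coordinate is 1/2.
[A_1A_2P] = ½·(12·(-10−(-39/4)) + 15·(-39/4−(-19)) + (55/4)·(-19−(-10))) = ½·(-3 + 555/4 − 495/4) = 6, so the A_3-coordinate is 1/4.
Check: 1/4 + 1/2 + 1/4 = 1.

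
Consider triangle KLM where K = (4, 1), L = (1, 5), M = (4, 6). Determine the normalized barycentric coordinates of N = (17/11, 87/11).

Signed area of the reference triangle: [KLM] = ½·(4·(5−6) + 1·(6−1) + 4·(1−5)) = ½·(-4 + 5 − 16) = -15/2.
[NLM] = ½·((17/11)·(5−6) + 1·(6−(87/11)) + 4·(87/11−5)) = ½·(-17/11 − 21/11 + 128/11) = 45/11, so the K-coordinate is (45/11)/(-15/2) = -6/11.
[KNM] = ½·(4·(87/11−6) + (17/11)·(6−1) + 4·(1−(87/11))) = ½·(84/11 + 85/11 − 304/11) = -135/22, so the L-coordinate is 9/11.
[KLN] = ½·(4·(5−(87/11)) + 1·(87/11−1) + (17/11)·(1−5)) = ½·(-128/11 + 76/11 − 68/11) = -60/11, so the M-coordinate is 8/11.

(-6/11, 9/11, 8/11)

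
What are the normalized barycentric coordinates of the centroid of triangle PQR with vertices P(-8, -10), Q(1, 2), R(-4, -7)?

(1/3, 1/3, 1/3)

The centroid is the average of the vertices, so each weight is 1/3.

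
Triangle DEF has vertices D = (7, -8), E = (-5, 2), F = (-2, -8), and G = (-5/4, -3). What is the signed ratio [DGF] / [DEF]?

1/2

[DEF] = ½·(7·(2−(-8)) + (-5)·(-8−(-8)) + (-2)·(-8−2)) = ½·(70 + 0 + 20) = 45.
[DGF] = ½·(7·(-3−(-8)) + (-5/4)·(-8−(-8)) + (-2)·(-8−(-3))) = ½·(35 + 0 + 10) = 45/2, so the ratio is (45/2)/45 = 1/2.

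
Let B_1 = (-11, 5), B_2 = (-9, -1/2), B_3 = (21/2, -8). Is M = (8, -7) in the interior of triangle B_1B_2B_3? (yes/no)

yes

Barycentric coordinates of M: (1/123, 44/369, 322/369).
The three coordinates are positive, positive, positive; a point is interior exactly when all three are positive.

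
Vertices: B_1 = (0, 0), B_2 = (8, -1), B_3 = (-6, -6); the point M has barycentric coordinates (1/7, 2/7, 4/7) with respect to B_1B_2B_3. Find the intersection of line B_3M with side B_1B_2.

Line B_3M meets B_1B_2 where the B_3-coordinate vanishes; zeroing M's B_3-weight and renormalizing leaves B_1, B_2-weights 1/7 : 2/7 → (1/3, 2/3).
So N = (1/3)·B_1 + (2/3)·B_2 = (16/3, -2/3).

(16/3, -2/3)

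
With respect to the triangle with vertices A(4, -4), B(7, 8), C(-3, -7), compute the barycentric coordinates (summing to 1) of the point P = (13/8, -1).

(1/8, 3/8, 1/2)

Signed area of the reference triangle: [ABC] = ½·(4·(8−(-7)) + 7·(-7−(-4)) + (-3)·(-4−8)) = ½·(60 − 21 + 36) = 75/2.
[PBC] = ½·((13/8)·(8−(-7)) + 7·(-7−(-1)) + (-3)·(-1−8)) = ½·(195/8 − 42 + 27) = 75/16, so the A-coordinate is (75/16)/(75/2) = 1/8.
[APC] = ½·(4·(-1−(-7)) + (13/8)·(-7−(-4)) + (-3)·(-4−(-1))) = ½·(24 − 39/8 + 9) = 225/16, so the B-coordinate is 3/8.
[ABP] = ½·(4·(8−(-1)) + 7·(-1−(-4)) + (13/8)·(-4−8)) = ½·(36 + 21 − 39/2) = 75/4, so the C-coordinate is 1/2.
Check: 1/8 + 3/8 + 1/2 = 1.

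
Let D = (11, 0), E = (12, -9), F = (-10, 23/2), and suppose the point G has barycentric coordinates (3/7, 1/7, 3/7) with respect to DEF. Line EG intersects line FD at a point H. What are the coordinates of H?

Line EG meets FD where the E-coordinate vanishes; zeroing G's E-weight and renormalizing leaves F, D-weights 3/7 : 3/7 → (1/2, 1/2).
So H = (1/2)·F + (1/2)·D = (1/2, 23/4).

(1/2, 23/4)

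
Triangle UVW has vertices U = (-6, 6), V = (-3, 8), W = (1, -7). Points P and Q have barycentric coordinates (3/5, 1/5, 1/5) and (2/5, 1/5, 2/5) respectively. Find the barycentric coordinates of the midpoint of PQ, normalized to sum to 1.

(1/2, 1/5, 3/10)

Since both coordinate triples sum to 1, the midpoint's barycentrics are the componentwise average.
(3/5+2/5)/2 = 1/2; similarly 1/5 and 3/10.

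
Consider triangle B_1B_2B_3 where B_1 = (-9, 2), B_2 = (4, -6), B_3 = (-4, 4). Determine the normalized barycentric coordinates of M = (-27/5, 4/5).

(3/5, 1/5, 1/5)

Signed area of the reference triangle: [B_1B_2B_3] = ½·((-9)·(-6−4) + 4·(4−2) + (-4)·(2−(-6))) = ½·(90 + 8 − 32) = 33.
[MB_2B_3] = ½·((-27/5)·(-6−4) + 4·(4−(4/5)) + (-4)·(4/5−(-6))) = ½·(54 + 64/5 − 136/5) = 99/5, so the B_1-coordinate is (99/5)/33 = 3/5.
[B_1MB_3] = ½·((-9)·(4/5−4) + (-27/5)·(4−2) + (-4)·(2−(4/5))) = ½·(144/5 − 54/5 − 24/5) = 33/5, so the B_2-coordinate is 1/5.
[B_1B_2M] = ½·((-9)·(-6−(4/5)) + 4·(4/5−2) + (-27/5)·(2−(-6))) = ½·(306/5 − 24/5 − 216/5) = 33/5, so the B_3-coordinate is 1/5.
Check: 3/5 + 1/5 + 1/5 = 1.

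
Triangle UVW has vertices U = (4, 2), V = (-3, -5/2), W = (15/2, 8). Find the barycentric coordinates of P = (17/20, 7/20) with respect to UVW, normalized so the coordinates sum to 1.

Signed area of the reference triangle: [UVW] = ½·(4·(-5/2−8) + (-3)·(8−2) + (15/2)·(2−(-5/2))) = ½·(-42 − 18 + 135/4) = -105/8.
[PVW] = ½·((17/20)·(-5/2−8) + (-3)·(8−(7/20)) + (15/2)·(7/20−(-5/2))) = ½·(-357/40 − 459/20 + 171/8) = -21/4, so the U-coordinate is (-21/4)/(-105/8) = 2/5.
[UPW] = ½·(4·(7/20−8) + (17/20)·(8−2) + (15/2)·(2−(7/20))) = ½·(-153/5 + 51/10 + 99/8) = -105/16, so the V-coordinate is 1/2.
[UVP] = ½·(4·(-5/2−(7/20)) + (-3)·(7/20−2) + (17/20)·(2−(-5/2))) = ½·(-57/5 + 99/20 + 153/40) = -21/16, so the W-coordinate is 1/10.
Check: 2/5 + 1/2 + 1/10 = 1.

(2/5, 1/2, 1/10)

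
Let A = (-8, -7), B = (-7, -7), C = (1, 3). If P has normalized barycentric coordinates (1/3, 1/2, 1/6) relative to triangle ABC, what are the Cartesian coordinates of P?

(-6, -16/3)

P = (1/3)·A + (1/2)·B + (1/6)·C.
x-coordinate: (1/3)·(-8) + (1/2)·(-7) + (1/6)·1 = -6.
y-coordinate: (1/3)·(-7) + (1/2)·(-7) + (1/6)·3 = -16/3.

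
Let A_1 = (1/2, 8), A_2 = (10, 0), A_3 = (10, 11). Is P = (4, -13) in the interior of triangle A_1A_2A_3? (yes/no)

Barycentric coordinates of P: (12/19, 420/209, -343/209).
The three coordinates are positive, positive, negative; a point is interior exactly when all three are positive.

no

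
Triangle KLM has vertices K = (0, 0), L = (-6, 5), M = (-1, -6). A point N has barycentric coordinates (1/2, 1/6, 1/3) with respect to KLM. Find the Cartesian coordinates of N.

(-4/3, -7/6)

N = (1/2)·K + (1/6)·L + (1/3)·M.
x-coordinate: (1/2)·0 + (1/6)·(-6) + (1/3)·(-1) = -4/3.
y-coordinate: (1/2)·0 + (1/6)·5 + (1/3)·(-6) = -7/6.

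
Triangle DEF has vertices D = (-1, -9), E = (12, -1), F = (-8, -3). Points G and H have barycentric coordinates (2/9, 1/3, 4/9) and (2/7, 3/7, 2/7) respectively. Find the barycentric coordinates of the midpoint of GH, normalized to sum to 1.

(16/63, 8/21, 23/63)

Since both coordinate triples sum to 1, the midpoint's barycentrics are the componentwise average.
(2/9+2/7)/2 = 16/63; similarly 8/21 and 23/63.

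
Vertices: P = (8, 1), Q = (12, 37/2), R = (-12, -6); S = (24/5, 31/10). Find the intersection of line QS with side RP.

(3, -3/4)

Barycentric coordinates of S with respect to PQR: (3/5, 1/5, 1/5).
On side RP the Q-coordinate is zero; dropping S's Q-weight 1/5 and renormalizing the remaining 1/5 : 3/5 gives weights 1/4, 3/4 on R, P.
T = (1/4)·(-12, -6) + (3/4)·(8, 1) = (3, -3/4).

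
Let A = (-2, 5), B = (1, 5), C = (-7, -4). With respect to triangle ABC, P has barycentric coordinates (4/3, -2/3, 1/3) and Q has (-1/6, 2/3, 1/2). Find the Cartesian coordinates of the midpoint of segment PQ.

(-49/12, 5/4)

Barycentric coordinates of the midpoint are the average: (7/12, 0, 5/12).
Converting: (7/12)·A + 0·B + (5/12)·C = (-49/12, 5/4).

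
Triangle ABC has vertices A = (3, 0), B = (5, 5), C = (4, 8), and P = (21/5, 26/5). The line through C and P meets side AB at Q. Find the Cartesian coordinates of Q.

Barycentric coordinates of P with respect to ABC: (1/5, 2/5, 2/5).
On side AB the C-coordinate is zero; dropping P's C-weight 2/5 and renormalizing the remaining 1/5 : 2/5 gives weights 1/3, 2/3 on A, B.
Q = (1/3)·(3, 0) + (2/3)·(5, 5) = (13/3, 10/3).

(13/3, 10/3)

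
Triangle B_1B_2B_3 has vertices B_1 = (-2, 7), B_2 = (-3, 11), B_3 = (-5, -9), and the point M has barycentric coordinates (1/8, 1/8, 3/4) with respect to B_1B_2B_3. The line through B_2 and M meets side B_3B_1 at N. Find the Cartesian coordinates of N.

Line B_2M meets B_3B_1 where the B_2-coordinate vanishes; zeroing M's B_2-weight and renormalizing leaves B_3, B_1-weights 3/4 : 1/8 → (6/7, 1/7).
So N = (6/7)·B_3 + (1/7)·B_1 = (-32/7, -47/7).

(-32/7, -47/7)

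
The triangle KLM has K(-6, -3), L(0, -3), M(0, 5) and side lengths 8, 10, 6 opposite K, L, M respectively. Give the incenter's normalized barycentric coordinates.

(1/3, 5/12, 1/4)

The incenter has barycentric coordinates proportional to the opposite side lengths: (8 : 10 : 6).
Normalizing by 8+10+6 = 24 gives (1/3, 5/12, 1/4).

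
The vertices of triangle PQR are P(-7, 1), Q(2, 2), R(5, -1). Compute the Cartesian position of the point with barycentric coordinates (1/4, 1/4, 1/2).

(5/4, 1/4)

S = (1/4)·P + (1/4)·Q + (1/2)·R.
x-coordinate: (1/4)·(-7) + (1/4)·2 + (1/2)·5 = 5/4.
y-coordinate: (1/4)·1 + (1/4)·2 + (1/2)·(-1) = 1/4.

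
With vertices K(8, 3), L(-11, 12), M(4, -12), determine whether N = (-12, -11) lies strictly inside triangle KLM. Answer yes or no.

Barycentric coordinates of N: (-123/107, 244/321, 446/321).
The three coordinates are negative, positive, positive; a point is interior exactly when all three are positive.

no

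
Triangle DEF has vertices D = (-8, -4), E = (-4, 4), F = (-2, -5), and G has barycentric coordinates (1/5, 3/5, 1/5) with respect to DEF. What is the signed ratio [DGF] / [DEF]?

The signed ratio [DGF]/[DEF] equals the barycentric coordinate of G at vertex E, which is 3/5.

3/5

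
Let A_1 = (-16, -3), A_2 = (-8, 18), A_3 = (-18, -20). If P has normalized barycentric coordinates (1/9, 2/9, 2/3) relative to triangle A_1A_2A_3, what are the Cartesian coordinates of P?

P = (1/9)·A_1 + (2/9)·A_2 + (2/3)·A_3.
x-coordinate: (1/9)·(-16) + (2/9)·(-8) + (2/3)·(-18) = -140/9.
y-coordinate: (1/9)·(-3) + (2/9)·18 + (2/3)·(-20) = -29/3.

(-140/9, -29/3)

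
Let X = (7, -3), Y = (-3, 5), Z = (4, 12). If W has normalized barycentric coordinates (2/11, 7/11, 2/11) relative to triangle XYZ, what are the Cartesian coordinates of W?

W = (2/11)·X + (7/11)·Y + (2/11)·Z.
x-coordinate: (2/11)·7 + (7/11)·(-3) + (2/11)·4 = 1/11.
y-coordinate: (2/11)·(-3) + (7/11)·5 + (2/11)·12 = 53/11.

(1/11, 53/11)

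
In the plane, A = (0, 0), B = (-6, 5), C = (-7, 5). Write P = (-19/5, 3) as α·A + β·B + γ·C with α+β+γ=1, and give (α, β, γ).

Signed area of the reference triangle: [ABC] = ½·(0·(5−5) + (-6)·(5−0) + (-7)·(0−5)) = ½·(0 − 30 + 35) = 5/2.
[PBC] = ½·((-19/5)·(5−5) + (-6)·(5−3) + (-7)·(3−5)) = ½·(0 − 12 + 14) = 1, so the A-coordinate is 1/(5/2) = 2/5.
[APC] = ½·(0·(3−5) + (-19/5)·(5−0) + (-7)·(0−3)) = ½·(0 − 19 + 21) = 1, so the B-coordinate is 2/5.
[ABP] = ½·(0·(5−3) + (-6)·(3−0) + (-19/5)·(0−5)) = ½·(0 − 18 + 19) = 1/2, so the C-coordinate is 1/5.

(2/5, 2/5, 1/5)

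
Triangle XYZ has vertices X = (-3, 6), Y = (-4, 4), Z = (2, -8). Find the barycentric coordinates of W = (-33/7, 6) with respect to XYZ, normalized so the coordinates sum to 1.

Signed area of the reference triangle: [XYZ] = ½·((-3)·(4−(-8)) + (-4)·(-8−6) + 2·(6−4)) = ½·(-36 + 56 + 4) = 12.
[WYZ] = ½·((-33/7)·(4−(-8)) + (-4)·(-8−6) + 2·(6−4)) = ½·(-396/7 + 56 + 4) = 12/7, so the X-coordinate is (12/7)/12 = 1/7.
[XWZ] = ½·((-3)·(6−(-8)) + (-33/7)·(-8−6) + 2·(6−6)) = ½·(-42 + 66 + 0) = 12, so the Y-coordinate is 1.
[XYW] = ½·((-3)·(4−6) + (-4)·(6−6) + (-33/7)·(6−4)) = ½·(6 + 0 − 66/7) = -12/7, so the Z-coordinate is -1/7.
Check: 1/7 + 1 − 1/7 = 1.

(1/7, 1, -1/7)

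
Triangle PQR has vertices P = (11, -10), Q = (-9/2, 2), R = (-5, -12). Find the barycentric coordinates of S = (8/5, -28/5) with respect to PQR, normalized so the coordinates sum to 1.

(2/5, 2/5, 1/5)

Signed area of the reference triangle: [PQR] = ½·(11·(2−(-12)) + (-9/2)·(-12−(-10)) + (-5)·(-10−2)) = ½·(154 + 9 + 60) = 223/2.
[SQR] = ½·((8/5)·(2−(-12)) + (-9/2)·(-12−(-28/5)) + (-5)·(-28/5−2)) = ½·(112/5 + 144/5 + 38) = 223/5, so the P-coordinate is (223/5)/(223/2) = 2/5.
[PSR] = ½·(11·(-28/5−(-12)) + (8/5)·(-12−(-10)) + (-5)·(-10−(-28/5))) = ½·(352/5 − 16/5 + 22) = 223/5, so the Q-coordinate is 2/5.
[PQS] = ½·(11·(2−(-28/5)) + (-9/2)·(-28/5−(-10)) + (8/5)·(-10−2)) = ½·(418/5 − 99/5 − 96/5) = 223/10, so the R-coordinate is 1/5.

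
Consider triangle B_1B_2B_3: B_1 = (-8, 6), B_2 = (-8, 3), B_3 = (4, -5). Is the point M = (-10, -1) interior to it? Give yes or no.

Barycentric coordinates of M: (-16/9, 53/18, -1/6).
The three coordinates are negative, positive, negative; a point is interior exactly when all three are positive.

no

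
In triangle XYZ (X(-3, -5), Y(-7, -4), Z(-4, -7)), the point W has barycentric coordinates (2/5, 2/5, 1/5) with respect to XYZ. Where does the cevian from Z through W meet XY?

Line ZW meets XY where the Z-coordinate vanishes; zeroing W's Z-weight and renormalizing leaves X, Y-weights 2/5 : 2/5 → (1/2, 1/2).
So V = (1/2)·X + (1/2)·Y = (-5, -9/2).

(-5, -9/2)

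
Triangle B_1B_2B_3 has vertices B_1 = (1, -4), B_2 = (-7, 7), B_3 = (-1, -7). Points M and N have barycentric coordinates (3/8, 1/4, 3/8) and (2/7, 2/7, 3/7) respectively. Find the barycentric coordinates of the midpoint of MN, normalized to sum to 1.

(37/112, 15/56, 45/112)

Since both coordinate triples sum to 1, the midpoint's barycentrics are the componentwise average.
(3/8+2/7)/2 = 37/112; similarly 15/56 and 45/112.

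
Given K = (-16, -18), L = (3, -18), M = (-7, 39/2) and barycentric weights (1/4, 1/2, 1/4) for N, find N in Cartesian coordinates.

N = (1/4)·K + (1/2)·L + (1/4)·M.
x-coordinate: (1/4)·(-16) + (1/2)·3 + (1/4)·(-7) = -17/4.
y-coordinate: (1/4)·(-18) + (1/2)·(-18) + (1/4)·(39/2) = -69/8.

(-17/4, -69/8)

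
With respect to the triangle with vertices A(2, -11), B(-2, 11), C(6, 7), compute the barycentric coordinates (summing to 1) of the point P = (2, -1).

(1/2, 1/4, 1/4)

Signed area of the reference triangle: [ABC] = ½·(2·(11−7) + (-2)·(7−(-11)) + 6·(-11−11)) = ½·(8 − 36 − 132) = -80.
[PBC] = ½·(2·(11−7) + (-2)·(7−(-1)) + 6·(-1−11)) = ½·(8 − 16 − 72) = -40, so the A-coordinate is (-40)/(-80) = 1/2.
[APC] = ½·(2·(-1−7) + 2·(7−(-11)) + 6·(-11−(-1))) = ½·(-16 + 36 − 60) = -20, so the B-coordinate is 1/4.
[ABP] = ½·(2·(11−(-1)) + (-2)·(-1−(-11)) + 2·(-11−11)) = ½·(24 − 20 − 44) = -20, so the C-coordinate is 1/4.
Check: 1/2 + 1/4 + 1/4 = 1.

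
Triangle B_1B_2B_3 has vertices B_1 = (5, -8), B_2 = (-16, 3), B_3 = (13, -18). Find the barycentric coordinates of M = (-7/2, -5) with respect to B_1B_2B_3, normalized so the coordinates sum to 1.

Signed area of the reference triangle: [B_1B_2B_3] = ½·(5·(3−(-18)) + (-16)·(-18−(-8)) + 13·(-8−3)) = ½·(105 + 160 − 143) = 61.
[MB_2B_3] = ½·((-7/2)·(3−(-18)) + (-16)·(-18−(-5)) + 13·(-5−3)) = ½·(-147/2 + 208 − 104) = 61/4, so the B_1-coordinate is (61/4)/61 = 1/4.
[B_1MB_3] = ½·(5·(-5−(-18)) + (-7/2)·(-18−(-8)) + 13·(-8−(-5))) = ½·(65 + 35 − 39) = 61/2, so the B_2-coordinate is 1/2.
[B_1B_2M] = ½·(5·(3−(-5)) + (-16)·(-5−(-8)) + (-7/2)·(-8−3)) = ½·(40 − 48 + 77/2) = 61/4, so the B_3-coordinate is 1/4.
Check: 1/4 + 1/2 + 1/4 = 1.

(1/4, 1/2, 1/4)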